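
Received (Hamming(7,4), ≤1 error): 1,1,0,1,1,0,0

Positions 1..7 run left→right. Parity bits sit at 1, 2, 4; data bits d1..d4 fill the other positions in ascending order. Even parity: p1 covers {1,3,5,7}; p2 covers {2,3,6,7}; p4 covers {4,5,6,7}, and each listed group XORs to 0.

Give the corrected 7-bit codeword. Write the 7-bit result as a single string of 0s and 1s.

1001100

s1 (pos 1,3,5,7): 1⊕0⊕1⊕0 = 0
s2 (pos 2,3,6,7): 1⊕0⊕0⊕0 = 1
s4 (pos 4,5,6,7): 1⊕1⊕0⊕0 = 0
Syndrome s4…s1 = 010 → error at position 2.
Flip position 2: 1101100 → 1001100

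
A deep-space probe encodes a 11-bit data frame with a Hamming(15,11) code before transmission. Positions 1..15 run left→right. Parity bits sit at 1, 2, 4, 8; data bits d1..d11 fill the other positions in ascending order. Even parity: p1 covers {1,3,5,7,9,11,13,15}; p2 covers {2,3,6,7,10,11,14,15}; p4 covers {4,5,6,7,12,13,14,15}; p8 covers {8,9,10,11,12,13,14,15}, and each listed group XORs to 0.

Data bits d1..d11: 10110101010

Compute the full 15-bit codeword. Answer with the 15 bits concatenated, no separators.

Place data at non-parity positions: p1 p2 1 p4 0 1 1 p8 0 1 0 1 0 1 0
p1 (pos 1,3,5,7,9,11,13,15): XOR of data positions = 1⊕0⊕1⊕0⊕0⊕0⊕0 = 0
p2 (pos 2,3,6,7,10,11,14,15): XOR of data positions = 1⊕1⊕1⊕1⊕0⊕1⊕0 = 1
p4 (pos 4,5,6,7,12,13,14,15): XOR of data positions = 0⊕1⊕1⊕1⊕0⊕1⊕0 = 0
p8 (pos 8,9,10,11,12,13,14,15): XOR of data positions = 0⊕1⊕0⊕1⊕0⊕1⊕0 = 1
Codeword: 011001110101010

011001110101010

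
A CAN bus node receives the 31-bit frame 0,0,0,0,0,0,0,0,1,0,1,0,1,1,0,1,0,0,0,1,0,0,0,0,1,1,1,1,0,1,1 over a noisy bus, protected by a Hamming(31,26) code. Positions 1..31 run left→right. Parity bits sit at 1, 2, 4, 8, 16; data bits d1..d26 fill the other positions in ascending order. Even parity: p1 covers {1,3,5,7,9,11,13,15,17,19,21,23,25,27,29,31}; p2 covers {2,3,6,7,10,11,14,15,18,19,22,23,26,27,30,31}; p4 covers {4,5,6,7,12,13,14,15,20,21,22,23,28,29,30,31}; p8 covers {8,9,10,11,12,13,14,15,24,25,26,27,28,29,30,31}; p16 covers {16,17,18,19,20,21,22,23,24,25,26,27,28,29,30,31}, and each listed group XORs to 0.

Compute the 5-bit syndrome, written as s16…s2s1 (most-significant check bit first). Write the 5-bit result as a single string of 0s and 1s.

00000

s1 (pos 1,3,5,7,9,11,13,15,17,19,21,23,25,27,29,31): 0⊕0⊕0⊕0⊕1⊕1⊕1⊕0⊕0⊕0⊕0⊕0⊕1⊕1⊕0⊕1 = 0
s2 (pos 2,3,6,7,10,11,14,15,18,19,22,23,26,27,30,31): 0⊕0⊕0⊕0⊕0⊕1⊕1⊕0⊕0⊕0⊕0⊕0⊕1⊕1⊕1⊕1 = 0
s4 (pos 4,5,6,7,12,13,14,15,20,21,22,23,28,29,30,31): 0⊕0⊕0⊕0⊕0⊕1⊕1⊕0⊕1⊕0⊕0⊕0⊕1⊕0⊕1⊕1 = 0
s8 (pos 8,9,10,11,12,13,14,15,24,25,26,27,28,29,30,31): 0⊕1⊕0⊕1⊕0⊕1⊕1⊕0⊕0⊕1⊕1⊕1⊕1⊕0⊕1⊕1 = 0
s16 (pos 16,17,18,19,20,21,22,23,24,25,26,27,28,29,30,31): 1⊕0⊕0⊕0⊕1⊕0⊕0⊕0⊕0⊕1⊕1⊕1⊕1⊕0⊕1⊕1 = 0
Syndrome s16…s1 = 00000 → no error.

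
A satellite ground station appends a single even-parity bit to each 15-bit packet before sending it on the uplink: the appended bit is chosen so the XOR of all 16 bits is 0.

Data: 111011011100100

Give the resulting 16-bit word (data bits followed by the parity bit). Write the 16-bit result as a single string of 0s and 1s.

XOR of the 15 data bits: 1⊕1⊕1⊕0⊕1⊕1⊕0⊕1⊕1⊕1⊕0⊕0⊕1⊕0⊕0 = 1
Parity bit = 1 (so all 16 bits XOR to 0).

1110110111001001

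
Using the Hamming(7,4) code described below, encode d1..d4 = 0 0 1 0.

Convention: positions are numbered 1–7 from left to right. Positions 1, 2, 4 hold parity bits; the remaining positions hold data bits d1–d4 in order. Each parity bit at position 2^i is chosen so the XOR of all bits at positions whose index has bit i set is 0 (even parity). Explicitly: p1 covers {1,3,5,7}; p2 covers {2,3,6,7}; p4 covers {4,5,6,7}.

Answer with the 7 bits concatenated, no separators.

Place data at non-parity positions: p1 p2 0 p4 0 1 0
p1 (pos 1,3,5,7): XOR of data positions = 0⊕0⊕0 = 0
p2 (pos 2,3,6,7): XOR of data positions = 0⊕1⊕0 = 1
p4 (pos 4,5,6,7): XOR of data positions = 0⊕1⊕0 = 1
Codeword: 0101010

0101010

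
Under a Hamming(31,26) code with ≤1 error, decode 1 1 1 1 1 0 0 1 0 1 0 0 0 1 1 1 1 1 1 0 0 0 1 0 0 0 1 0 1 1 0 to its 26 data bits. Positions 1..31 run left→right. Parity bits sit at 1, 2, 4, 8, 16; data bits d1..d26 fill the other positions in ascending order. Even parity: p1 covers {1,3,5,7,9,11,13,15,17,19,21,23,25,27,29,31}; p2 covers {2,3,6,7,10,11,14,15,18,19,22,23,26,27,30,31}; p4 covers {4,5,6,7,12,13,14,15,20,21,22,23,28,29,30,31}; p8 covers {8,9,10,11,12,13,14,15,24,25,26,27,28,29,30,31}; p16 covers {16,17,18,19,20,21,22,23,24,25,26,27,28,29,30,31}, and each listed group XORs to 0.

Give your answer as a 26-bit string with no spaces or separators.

s1 (pos 1,3,5,7,9,11,13,15,17,19,21,23,25,27,29,31): 1⊕1⊕1⊕0⊕0⊕0⊕0⊕1⊕1⊕1⊕0⊕1⊕0⊕1⊕1⊕0 = 1
s2 (pos 2,3,6,7,10,11,14,15,18,19,22,23,26,27,30,31): 1⊕1⊕0⊕0⊕1⊕0⊕1⊕1⊕1⊕1⊕0⊕1⊕0⊕1⊕1⊕0 = 0
s4 (pos 4,5,6,7,12,13,14,15,20,21,22,23,28,29,30,31): 1⊕1⊕0⊕0⊕0⊕0⊕1⊕1⊕0⊕0⊕0⊕1⊕0⊕1⊕1⊕0 = 1
s8 (pos 8,9,10,11,12,13,14,15,24,25,26,27,28,29,30,31): 1⊕0⊕1⊕0⊕0⊕0⊕1⊕1⊕0⊕0⊕0⊕1⊕0⊕1⊕1⊕0 = 1
s16 (pos 16,17,18,19,20,21,22,23,24,25,26,27,28,29,30,31): 1⊕1⊕1⊕1⊕0⊕0⊕0⊕1⊕0⊕0⊕0⊕1⊕0⊕1⊕1⊕0 = 0
Syndrome s16…s1 = 01101 → error at position 13.
Flip position 13: 1111100101000111111000100010110 → 1111100101001111111000100010110
Read data bits from positions 3,5,6,7,9,10,11,12,13,14,15,17,18,19,20,21,22,23,24,25,26,27,28,29,30,31: 11000100111111000100010110

11000100111111000100010110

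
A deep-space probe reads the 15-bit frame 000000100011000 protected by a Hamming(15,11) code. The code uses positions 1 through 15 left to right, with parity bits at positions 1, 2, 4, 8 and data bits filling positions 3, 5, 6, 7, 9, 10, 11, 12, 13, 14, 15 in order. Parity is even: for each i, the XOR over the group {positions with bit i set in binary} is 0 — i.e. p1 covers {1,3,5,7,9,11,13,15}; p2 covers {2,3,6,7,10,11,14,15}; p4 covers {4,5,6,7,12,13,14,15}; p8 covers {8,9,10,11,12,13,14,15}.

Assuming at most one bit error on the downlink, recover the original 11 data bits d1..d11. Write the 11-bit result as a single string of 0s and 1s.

00010011000

s1 (pos 1,3,5,7,9,11,13,15): 0⊕0⊕0⊕1⊕0⊕1⊕0⊕0 = 0
s2 (pos 2,3,6,7,10,11,14,15): 0⊕0⊕0⊕1⊕0⊕1⊕0⊕0 = 0
s4 (pos 4,5,6,7,12,13,14,15): 0⊕0⊕0⊕1⊕1⊕0⊕0⊕0 = 0
s8 (pos 8,9,10,11,12,13,14,15): 0⊕0⊕0⊕1⊕1⊕0⊕0⊕0 = 0
Syndrome s8…s1 = 0000 → no error.
Read data bits from positions 3,5,6,7,9,10,11,12,13,14,15: 00010011000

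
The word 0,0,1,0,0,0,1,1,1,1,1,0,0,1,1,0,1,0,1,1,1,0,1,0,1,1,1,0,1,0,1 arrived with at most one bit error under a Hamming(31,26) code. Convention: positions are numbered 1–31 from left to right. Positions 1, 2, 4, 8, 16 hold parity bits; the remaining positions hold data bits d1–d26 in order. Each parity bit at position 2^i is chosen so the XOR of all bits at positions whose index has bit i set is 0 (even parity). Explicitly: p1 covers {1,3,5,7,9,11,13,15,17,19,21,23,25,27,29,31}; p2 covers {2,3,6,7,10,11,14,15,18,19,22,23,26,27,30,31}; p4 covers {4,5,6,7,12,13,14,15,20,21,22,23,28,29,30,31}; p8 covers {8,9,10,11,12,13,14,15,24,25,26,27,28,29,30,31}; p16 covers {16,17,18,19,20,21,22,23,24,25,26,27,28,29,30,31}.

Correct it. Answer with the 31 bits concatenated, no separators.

s1 (pos 1,3,5,7,9,11,13,15,17,19,21,23,25,27,29,31): 0⊕1⊕0⊕1⊕1⊕1⊕0⊕1⊕1⊕1⊕1⊕1⊕1⊕1⊕1⊕1 = 1
s2 (pos 2,3,6,7,10,11,14,15,18,19,22,23,26,27,30,31): 0⊕1⊕0⊕1⊕1⊕1⊕1⊕1⊕0⊕1⊕0⊕1⊕1⊕1⊕0⊕1 = 1
s4 (pos 4,5,6,7,12,13,14,15,20,21,22,23,28,29,30,31): 0⊕0⊕0⊕1⊕0⊕0⊕1⊕1⊕1⊕1⊕0⊕1⊕0⊕1⊕0⊕1 = 0
s8 (pos 8,9,10,11,12,13,14,15,24,25,26,27,28,29,30,31): 1⊕1⊕1⊕1⊕0⊕0⊕1⊕1⊕0⊕1⊕1⊕1⊕0⊕1⊕0⊕1 = 1
s16 (pos 16,17,18,19,20,21,22,23,24,25,26,27,28,29,30,31): 0⊕1⊕0⊕1⊕1⊕1⊕0⊕1⊕0⊕1⊕1⊕1⊕0⊕1⊕0⊕1 = 0
Syndrome s16…s1 = 01011 → error at position 11.
Flip position 11: 0010001111100110101110101110101 → 0010001111000110101110101110101

0010001111000110101110101110101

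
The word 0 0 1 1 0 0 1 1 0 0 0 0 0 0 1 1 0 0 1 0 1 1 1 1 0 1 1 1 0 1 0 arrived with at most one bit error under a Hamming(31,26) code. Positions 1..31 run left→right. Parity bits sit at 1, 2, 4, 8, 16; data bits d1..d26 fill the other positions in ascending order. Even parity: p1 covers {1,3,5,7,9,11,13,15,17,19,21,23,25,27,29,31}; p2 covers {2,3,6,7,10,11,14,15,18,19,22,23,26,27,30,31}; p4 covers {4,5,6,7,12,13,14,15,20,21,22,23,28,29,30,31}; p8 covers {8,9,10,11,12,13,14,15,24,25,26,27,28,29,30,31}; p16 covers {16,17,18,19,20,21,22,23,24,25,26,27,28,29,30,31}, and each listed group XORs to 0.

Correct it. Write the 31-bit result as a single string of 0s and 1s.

0011001100100011001011110111010

s1 (pos 1,3,5,7,9,11,13,15,17,19,21,23,25,27,29,31): 0⊕1⊕0⊕1⊕0⊕0⊕0⊕1⊕0⊕1⊕1⊕1⊕0⊕1⊕0⊕0 = 1
s2 (pos 2,3,6,7,10,11,14,15,18,19,22,23,26,27,30,31): 0⊕1⊕0⊕1⊕0⊕0⊕0⊕1⊕0⊕1⊕1⊕1⊕1⊕1⊕1⊕0 = 1
s4 (pos 4,5,6,7,12,13,14,15,20,21,22,23,28,29,30,31): 1⊕0⊕0⊕1⊕0⊕0⊕0⊕1⊕0⊕1⊕1⊕1⊕1⊕0⊕1⊕0 = 0
s8 (pos 8,9,10,11,12,13,14,15,24,25,26,27,28,29,30,31): 1⊕0⊕0⊕0⊕0⊕0⊕0⊕1⊕1⊕0⊕1⊕1⊕1⊕0⊕1⊕0 = 1
s16 (pos 16,17,18,19,20,21,22,23,24,25,26,27,28,29,30,31): 1⊕0⊕0⊕1⊕0⊕1⊕1⊕1⊕1⊕0⊕1⊕1⊕1⊕0⊕1⊕0 = 0
Syndrome s16…s1 = 01011 → error at position 11.
Flip position 11: 0011001100000011001011110111010 → 0011001100100011001011110111010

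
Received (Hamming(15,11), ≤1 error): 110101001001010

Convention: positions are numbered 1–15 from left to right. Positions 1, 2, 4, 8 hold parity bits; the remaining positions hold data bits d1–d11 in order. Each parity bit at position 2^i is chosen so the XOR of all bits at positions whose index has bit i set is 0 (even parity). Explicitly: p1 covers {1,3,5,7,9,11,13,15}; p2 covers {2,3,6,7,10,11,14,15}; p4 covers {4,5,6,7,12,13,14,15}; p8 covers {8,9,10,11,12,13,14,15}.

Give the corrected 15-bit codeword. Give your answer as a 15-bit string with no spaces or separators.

110101001101010

s1 (pos 1,3,5,7,9,11,13,15): 1⊕0⊕0⊕0⊕1⊕0⊕0⊕0 = 0
s2 (pos 2,3,6,7,10,11,14,15): 1⊕0⊕1⊕0⊕0⊕0⊕1⊕0 = 1
s4 (pos 4,5,6,7,12,13,14,15): 1⊕0⊕1⊕0⊕1⊕0⊕1⊕0 = 0
s8 (pos 8,9,10,11,12,13,14,15): 0⊕1⊕0⊕0⊕1⊕0⊕1⊕0 = 1
Syndrome s8…s1 = 1010 → error at position 10.
Flip position 10: 110101001001010 → 110101001101010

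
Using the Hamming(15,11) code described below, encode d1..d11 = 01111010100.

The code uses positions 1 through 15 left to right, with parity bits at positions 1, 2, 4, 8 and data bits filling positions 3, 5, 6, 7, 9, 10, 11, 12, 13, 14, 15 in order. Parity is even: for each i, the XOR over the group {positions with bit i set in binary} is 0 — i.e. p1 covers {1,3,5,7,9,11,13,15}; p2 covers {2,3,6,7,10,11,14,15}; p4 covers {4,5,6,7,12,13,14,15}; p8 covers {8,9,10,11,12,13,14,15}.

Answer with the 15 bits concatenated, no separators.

Place data at non-parity positions: p1 p2 0 p4 1 1 1 p8 1 0 1 0 1 0 0
p1 (pos 1,3,5,7,9,11,13,15): XOR of data positions = 0⊕1⊕1⊕1⊕1⊕1⊕0 = 1
p2 (pos 2,3,6,7,10,11,14,15): XOR of data positions = 0⊕1⊕1⊕0⊕1⊕0⊕0 = 1
p4 (pos 4,5,6,7,12,13,14,15): XOR of data positions = 1⊕1⊕1⊕0⊕1⊕0⊕0 = 0
p8 (pos 8,9,10,11,12,13,14,15): XOR of data positions = 1⊕0⊕1⊕0⊕1⊕0⊕0 = 1
Codeword: 110011111010100

110011111010100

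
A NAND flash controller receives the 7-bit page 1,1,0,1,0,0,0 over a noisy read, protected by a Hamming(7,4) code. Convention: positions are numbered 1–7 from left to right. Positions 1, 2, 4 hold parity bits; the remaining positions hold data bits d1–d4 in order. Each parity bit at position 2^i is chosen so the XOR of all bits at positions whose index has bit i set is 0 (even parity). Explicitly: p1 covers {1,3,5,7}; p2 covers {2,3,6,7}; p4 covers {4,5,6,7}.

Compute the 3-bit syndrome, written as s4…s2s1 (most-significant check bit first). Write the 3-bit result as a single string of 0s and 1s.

s1 (pos 1,3,5,7): 1⊕0⊕0⊕0 = 1
s2 (pos 2,3,6,7): 1⊕0⊕0⊕0 = 1
s4 (pos 4,5,6,7): 1⊕0⊕0⊕0 = 1
Syndrome s4…s1 = 111 → error at position 7.

111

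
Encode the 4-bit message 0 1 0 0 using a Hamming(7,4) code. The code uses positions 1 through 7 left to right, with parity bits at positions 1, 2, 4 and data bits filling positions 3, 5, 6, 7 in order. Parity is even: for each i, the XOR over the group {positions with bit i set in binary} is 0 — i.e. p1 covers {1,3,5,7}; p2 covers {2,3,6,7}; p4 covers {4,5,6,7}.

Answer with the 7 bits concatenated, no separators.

Place data at non-parity positions: p1 p2 0 p4 1 0 0
p1 (pos 1,3,5,7): XOR of data positions = 0⊕1⊕0 = 1
p2 (pos 2,3,6,7): XOR of data positions = 0⊕0⊕0 = 0
p4 (pos 4,5,6,7): XOR of data positions = 1⊕0⊕0 = 1
Codeword: 1001100

1001100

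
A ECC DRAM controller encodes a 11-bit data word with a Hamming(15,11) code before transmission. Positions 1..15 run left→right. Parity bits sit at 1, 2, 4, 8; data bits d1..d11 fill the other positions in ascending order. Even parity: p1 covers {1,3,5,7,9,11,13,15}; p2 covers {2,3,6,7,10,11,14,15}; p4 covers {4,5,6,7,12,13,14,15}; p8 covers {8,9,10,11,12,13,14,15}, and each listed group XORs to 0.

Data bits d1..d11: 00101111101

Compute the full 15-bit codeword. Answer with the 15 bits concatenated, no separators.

Place data at non-parity positions: p1 p2 0 p4 0 1 0 p8 1 1 1 1 1 0 1
p1 (pos 1,3,5,7,9,11,13,15): XOR of data positions = 0⊕0⊕0⊕1⊕1⊕1⊕1 = 0
p2 (pos 2,3,6,7,10,11,14,15): XOR of data positions = 0⊕1⊕0⊕1⊕1⊕0⊕1 = 0
p4 (pos 4,5,6,7,12,13,14,15): XOR of data positions = 0⊕1⊕0⊕1⊕1⊕0⊕1 = 0
p8 (pos 8,9,10,11,12,13,14,15): XOR of data positions = 1⊕1⊕1⊕1⊕1⊕0⊕1 = 0
Codeword: 000001001111101

000001001111101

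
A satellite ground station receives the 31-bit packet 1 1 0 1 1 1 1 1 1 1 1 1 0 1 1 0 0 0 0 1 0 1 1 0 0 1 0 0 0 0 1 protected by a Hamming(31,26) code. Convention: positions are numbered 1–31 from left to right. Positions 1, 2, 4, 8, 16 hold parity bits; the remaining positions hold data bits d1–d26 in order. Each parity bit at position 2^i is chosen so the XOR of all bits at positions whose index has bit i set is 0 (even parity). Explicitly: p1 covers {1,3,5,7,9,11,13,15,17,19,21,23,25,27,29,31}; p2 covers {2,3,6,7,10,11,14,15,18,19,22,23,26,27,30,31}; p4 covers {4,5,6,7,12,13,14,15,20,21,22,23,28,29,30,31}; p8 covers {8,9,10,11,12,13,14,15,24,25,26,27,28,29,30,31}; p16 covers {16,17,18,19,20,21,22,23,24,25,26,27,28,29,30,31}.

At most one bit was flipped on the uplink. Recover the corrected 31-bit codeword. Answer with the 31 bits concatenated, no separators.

1101111111110110000101100100011

s1 (pos 1,3,5,7,9,11,13,15,17,19,21,23,25,27,29,31): 1⊕0⊕1⊕1⊕1⊕1⊕0⊕1⊕0⊕0⊕0⊕1⊕0⊕0⊕0⊕1 = 0
s2 (pos 2,3,6,7,10,11,14,15,18,19,22,23,26,27,30,31): 1⊕0⊕1⊕1⊕1⊕1⊕1⊕1⊕0⊕0⊕1⊕1⊕1⊕0⊕0⊕1 = 1
s4 (pos 4,5,6,7,12,13,14,15,20,21,22,23,28,29,30,31): 1⊕1⊕1⊕1⊕1⊕0⊕1⊕1⊕1⊕0⊕1⊕1⊕0⊕0⊕0⊕1 = 1
s8 (pos 8,9,10,11,12,13,14,15,24,25,26,27,28,29,30,31): 1⊕1⊕1⊕1⊕1⊕0⊕1⊕1⊕0⊕0⊕1⊕0⊕0⊕0⊕0⊕1 = 1
s16 (pos 16,17,18,19,20,21,22,23,24,25,26,27,28,29,30,31): 0⊕0⊕0⊕0⊕1⊕0⊕1⊕1⊕0⊕0⊕1⊕0⊕0⊕0⊕0⊕1 = 1
Syndrome s16…s1 = 11110 → error at position 30.
Flip position 30: 1101111111110110000101100100001 → 1101111111110110000101100100011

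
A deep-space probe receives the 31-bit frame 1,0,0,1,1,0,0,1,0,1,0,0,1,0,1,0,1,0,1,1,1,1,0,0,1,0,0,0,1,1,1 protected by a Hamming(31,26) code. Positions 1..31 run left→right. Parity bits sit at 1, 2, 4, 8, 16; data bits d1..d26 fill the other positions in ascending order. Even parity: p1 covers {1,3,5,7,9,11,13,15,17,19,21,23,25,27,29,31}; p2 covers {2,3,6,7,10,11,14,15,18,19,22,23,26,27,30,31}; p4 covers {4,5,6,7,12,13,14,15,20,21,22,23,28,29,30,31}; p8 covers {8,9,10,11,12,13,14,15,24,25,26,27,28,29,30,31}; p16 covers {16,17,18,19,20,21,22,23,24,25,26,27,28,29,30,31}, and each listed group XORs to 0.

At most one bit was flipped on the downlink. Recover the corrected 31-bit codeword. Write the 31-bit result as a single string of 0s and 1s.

s1 (pos 1,3,5,7,9,11,13,15,17,19,21,23,25,27,29,31): 1⊕0⊕1⊕0⊕0⊕0⊕1⊕1⊕1⊕1⊕1⊕0⊕1⊕0⊕1⊕1 = 0
s2 (pos 2,3,6,7,10,11,14,15,18,19,22,23,26,27,30,31): 0⊕0⊕0⊕0⊕1⊕0⊕0⊕1⊕0⊕1⊕1⊕0⊕0⊕0⊕1⊕1 = 0
s4 (pos 4,5,6,7,12,13,14,15,20,21,22,23,28,29,30,31): 1⊕1⊕0⊕0⊕0⊕1⊕0⊕1⊕1⊕1⊕1⊕0⊕0⊕1⊕1⊕1 = 0
s8 (pos 8,9,10,11,12,13,14,15,24,25,26,27,28,29,30,31): 1⊕0⊕1⊕0⊕0⊕1⊕0⊕1⊕0⊕1⊕0⊕0⊕0⊕1⊕1⊕1 = 0
s16 (pos 16,17,18,19,20,21,22,23,24,25,26,27,28,29,30,31): 0⊕1⊕0⊕1⊕1⊕1⊕1⊕0⊕0⊕1⊕0⊕0⊕0⊕1⊕1⊕1 = 1
Syndrome s16…s1 = 10000 → error at position 16.
Flip position 16: 1001100101001010101111001000111 → 1001100101001011101111001000111

1001100101001011101111001000111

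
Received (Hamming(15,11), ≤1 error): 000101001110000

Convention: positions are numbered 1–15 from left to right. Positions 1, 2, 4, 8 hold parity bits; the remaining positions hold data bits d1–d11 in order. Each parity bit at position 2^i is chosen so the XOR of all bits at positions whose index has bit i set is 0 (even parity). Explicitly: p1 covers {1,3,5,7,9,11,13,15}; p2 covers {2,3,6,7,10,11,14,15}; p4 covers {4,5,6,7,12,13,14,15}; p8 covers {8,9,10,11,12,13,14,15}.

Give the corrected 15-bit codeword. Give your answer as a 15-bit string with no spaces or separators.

s1 (pos 1,3,5,7,9,11,13,15): 0⊕0⊕0⊕0⊕1⊕1⊕0⊕0 = 0
s2 (pos 2,3,6,7,10,11,14,15): 0⊕0⊕1⊕0⊕1⊕1⊕0⊕0 = 1
s4 (pos 4,5,6,7,12,13,14,15): 1⊕0⊕1⊕0⊕0⊕0⊕0⊕0 = 0
s8 (pos 8,9,10,11,12,13,14,15): 0⊕1⊕1⊕1⊕0⊕0⊕0⊕0 = 1
Syndrome s8…s1 = 1010 → error at position 10.
Flip position 10: 000101001110000 → 000101001010000

000101001010000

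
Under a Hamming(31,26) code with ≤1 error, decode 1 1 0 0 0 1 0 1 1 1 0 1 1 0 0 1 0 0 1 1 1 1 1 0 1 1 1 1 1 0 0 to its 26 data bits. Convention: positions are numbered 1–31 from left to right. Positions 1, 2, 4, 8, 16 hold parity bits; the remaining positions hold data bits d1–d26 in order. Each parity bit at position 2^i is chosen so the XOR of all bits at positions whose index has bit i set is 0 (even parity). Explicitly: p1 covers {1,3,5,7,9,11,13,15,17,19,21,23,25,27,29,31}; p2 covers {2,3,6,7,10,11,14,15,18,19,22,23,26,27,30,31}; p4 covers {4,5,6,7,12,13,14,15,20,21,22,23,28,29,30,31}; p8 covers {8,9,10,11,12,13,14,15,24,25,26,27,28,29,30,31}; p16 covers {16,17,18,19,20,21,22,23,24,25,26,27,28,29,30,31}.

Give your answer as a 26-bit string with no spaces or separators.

s1 (pos 1,3,5,7,9,11,13,15,17,19,21,23,25,27,29,31): 1⊕0⊕0⊕0⊕1⊕0⊕1⊕0⊕0⊕1⊕1⊕1⊕1⊕1⊕1⊕0 = 1
s2 (pos 2,3,6,7,10,11,14,15,18,19,22,23,26,27,30,31): 1⊕0⊕1⊕0⊕1⊕0⊕0⊕0⊕0⊕1⊕1⊕1⊕1⊕1⊕0⊕0 = 0
s4 (pos 4,5,6,7,12,13,14,15,20,21,22,23,28,29,30,31): 0⊕0⊕1⊕0⊕1⊕1⊕0⊕0⊕1⊕1⊕1⊕1⊕1⊕1⊕0⊕0 = 1
s8 (pos 8,9,10,11,12,13,14,15,24,25,26,27,28,29,30,31): 1⊕1⊕1⊕0⊕1⊕1⊕0⊕0⊕0⊕1⊕1⊕1⊕1⊕1⊕0⊕0 = 0
s16 (pos 16,17,18,19,20,21,22,23,24,25,26,27,28,29,30,31): 1⊕0⊕0⊕1⊕1⊕1⊕1⊕1⊕0⊕1⊕1⊕1⊕1⊕1⊕0⊕0 = 1
Syndrome s16…s1 = 10101 → error at position 21.
Flip position 21: 1100010111011001001111101111100 → 1100010111011001001101101111100
Read data bits from positions 3,5,6,7,9,10,11,12,13,14,15,17,18,19,20,21,22,23,24,25,26,27,28,29,30,31: 00101101100001101101111100

00101101100001101101111100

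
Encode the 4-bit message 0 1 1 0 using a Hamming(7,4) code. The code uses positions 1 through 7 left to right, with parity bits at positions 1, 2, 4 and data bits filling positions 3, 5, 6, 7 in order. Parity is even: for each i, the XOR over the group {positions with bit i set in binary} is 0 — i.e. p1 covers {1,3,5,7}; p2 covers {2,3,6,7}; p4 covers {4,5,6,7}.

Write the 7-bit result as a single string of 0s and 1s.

1100110

Place data at non-parity positions: p1 p2 0 p4 1 1 0
p1 (pos 1,3,5,7): XOR of data positions = 0⊕1⊕0 = 1
p2 (pos 2,3,6,7): XOR of data positions = 0⊕1⊕0 = 1
p4 (pos 4,5,6,7): XOR of data positions = 1⊕1⊕0 = 0
Codeword: 1100110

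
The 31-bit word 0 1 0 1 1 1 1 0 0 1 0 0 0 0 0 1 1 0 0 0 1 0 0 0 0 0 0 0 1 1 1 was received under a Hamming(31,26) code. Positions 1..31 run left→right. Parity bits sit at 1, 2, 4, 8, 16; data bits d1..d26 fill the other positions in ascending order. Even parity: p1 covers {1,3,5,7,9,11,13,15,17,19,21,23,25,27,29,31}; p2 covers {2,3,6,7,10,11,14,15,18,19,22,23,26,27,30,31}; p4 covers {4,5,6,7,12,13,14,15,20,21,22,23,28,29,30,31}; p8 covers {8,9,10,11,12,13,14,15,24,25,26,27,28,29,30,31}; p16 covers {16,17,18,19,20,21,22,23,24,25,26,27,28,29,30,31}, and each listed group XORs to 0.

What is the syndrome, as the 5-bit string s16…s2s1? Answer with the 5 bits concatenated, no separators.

00000

s1 (pos 1,3,5,7,9,11,13,15,17,19,21,23,25,27,29,31): 0⊕0⊕1⊕1⊕0⊕0⊕0⊕0⊕1⊕0⊕1⊕0⊕0⊕0⊕1⊕1 = 0
s2 (pos 2,3,6,7,10,11,14,15,18,19,22,23,26,27,30,31): 1⊕0⊕1⊕1⊕1⊕0⊕0⊕0⊕0⊕0⊕0⊕0⊕0⊕0⊕1⊕1 = 0
s4 (pos 4,5,6,7,12,13,14,15,20,21,22,23,28,29,30,31): 1⊕1⊕1⊕1⊕0⊕0⊕0⊕0⊕0⊕1⊕0⊕0⊕0⊕1⊕1⊕1 = 0
s8 (pos 8,9,10,11,12,13,14,15,24,25,26,27,28,29,30,31): 0⊕0⊕1⊕0⊕0⊕0⊕0⊕0⊕0⊕0⊕0⊕0⊕0⊕1⊕1⊕1 = 0
s16 (pos 16,17,18,19,20,21,22,23,24,25,26,27,28,29,30,31): 1⊕1⊕0⊕0⊕0⊕1⊕0⊕0⊕0⊕0⊕0⊕0⊕0⊕1⊕1⊕1 = 0
Syndrome s16…s1 = 00000 → no error.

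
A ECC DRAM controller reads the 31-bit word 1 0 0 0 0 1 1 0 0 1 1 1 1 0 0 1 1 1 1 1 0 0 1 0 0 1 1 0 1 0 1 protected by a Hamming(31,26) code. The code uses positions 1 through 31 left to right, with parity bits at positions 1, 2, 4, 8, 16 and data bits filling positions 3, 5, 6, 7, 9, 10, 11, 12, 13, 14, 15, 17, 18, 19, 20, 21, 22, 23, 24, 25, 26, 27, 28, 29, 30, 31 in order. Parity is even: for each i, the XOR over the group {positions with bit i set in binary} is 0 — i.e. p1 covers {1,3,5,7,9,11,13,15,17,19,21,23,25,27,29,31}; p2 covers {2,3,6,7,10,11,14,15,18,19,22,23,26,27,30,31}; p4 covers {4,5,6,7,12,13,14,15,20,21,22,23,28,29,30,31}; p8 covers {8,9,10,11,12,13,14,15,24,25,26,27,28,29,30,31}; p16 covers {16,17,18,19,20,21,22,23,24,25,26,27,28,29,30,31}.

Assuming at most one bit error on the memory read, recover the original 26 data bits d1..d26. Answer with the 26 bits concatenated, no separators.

s1 (pos 1,3,5,7,9,11,13,15,17,19,21,23,25,27,29,31): 1⊕0⊕0⊕1⊕0⊕1⊕1⊕0⊕1⊕1⊕0⊕1⊕0⊕1⊕1⊕1 = 0
s2 (pos 2,3,6,7,10,11,14,15,18,19,22,23,26,27,30,31): 0⊕0⊕1⊕1⊕1⊕1⊕0⊕0⊕1⊕1⊕0⊕1⊕1⊕1⊕0⊕1 = 0
s4 (pos 4,5,6,7,12,13,14,15,20,21,22,23,28,29,30,31): 0⊕0⊕1⊕1⊕1⊕1⊕0⊕0⊕1⊕0⊕0⊕1⊕0⊕1⊕0⊕1 = 0
s8 (pos 8,9,10,11,12,13,14,15,24,25,26,27,28,29,30,31): 0⊕0⊕1⊕1⊕1⊕1⊕0⊕0⊕0⊕0⊕1⊕1⊕0⊕1⊕0⊕1 = 0
s16 (pos 16,17,18,19,20,21,22,23,24,25,26,27,28,29,30,31): 1⊕1⊕1⊕1⊕1⊕0⊕0⊕1⊕0⊕0⊕1⊕1⊕0⊕1⊕0⊕1 = 0
Syndrome s16…s1 = 00000 → no error.
Read data bits from positions 3,5,6,7,9,10,11,12,13,14,15,17,18,19,20,21,22,23,24,25,26,27,28,29,30,31: 00110111100111100100110101

00110111100111100100110101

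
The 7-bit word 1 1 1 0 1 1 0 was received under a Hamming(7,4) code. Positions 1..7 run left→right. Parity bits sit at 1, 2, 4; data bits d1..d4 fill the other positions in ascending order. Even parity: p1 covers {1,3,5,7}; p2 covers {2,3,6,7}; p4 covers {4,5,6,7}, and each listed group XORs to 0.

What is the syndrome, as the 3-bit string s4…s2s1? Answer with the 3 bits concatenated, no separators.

s1 (pos 1,3,5,7): 1⊕1⊕1⊕0 = 1
s2 (pos 2,3,6,7): 1⊕1⊕1⊕0 = 1
s4 (pos 4,5,6,7): 0⊕1⊕1⊕0 = 0
Syndrome s4…s1 = 011 → error at position 3.

011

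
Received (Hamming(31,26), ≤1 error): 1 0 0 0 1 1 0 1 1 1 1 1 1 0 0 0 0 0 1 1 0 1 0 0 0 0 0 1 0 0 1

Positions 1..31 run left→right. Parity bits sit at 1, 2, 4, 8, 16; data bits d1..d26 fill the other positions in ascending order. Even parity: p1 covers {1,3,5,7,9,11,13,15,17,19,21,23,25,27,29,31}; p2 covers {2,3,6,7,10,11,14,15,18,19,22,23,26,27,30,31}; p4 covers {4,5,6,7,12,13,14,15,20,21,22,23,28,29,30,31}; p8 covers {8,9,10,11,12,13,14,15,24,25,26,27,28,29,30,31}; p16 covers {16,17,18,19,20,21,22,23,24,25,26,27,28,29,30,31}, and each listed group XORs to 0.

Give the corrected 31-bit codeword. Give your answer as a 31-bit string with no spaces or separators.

s1 (pos 1,3,5,7,9,11,13,15,17,19,21,23,25,27,29,31): 1⊕0⊕1⊕0⊕1⊕1⊕1⊕0⊕0⊕1⊕0⊕0⊕0⊕0⊕0⊕1 = 1
s2 (pos 2,3,6,7,10,11,14,15,18,19,22,23,26,27,30,31): 0⊕0⊕1⊕0⊕1⊕1⊕0⊕0⊕0⊕1⊕1⊕0⊕0⊕0⊕0⊕1 = 0
s4 (pos 4,5,6,7,12,13,14,15,20,21,22,23,28,29,30,31): 0⊕1⊕1⊕0⊕1⊕1⊕0⊕0⊕1⊕0⊕1⊕0⊕1⊕0⊕0⊕1 = 0
s8 (pos 8,9,10,11,12,13,14,15,24,25,26,27,28,29,30,31): 1⊕1⊕1⊕1⊕1⊕1⊕0⊕0⊕0⊕0⊕0⊕0⊕1⊕0⊕0⊕1 = 0
s16 (pos 16,17,18,19,20,21,22,23,24,25,26,27,28,29,30,31): 0⊕0⊕0⊕1⊕1⊕0⊕1⊕0⊕0⊕0⊕0⊕0⊕1⊕0⊕0⊕1 = 1
Syndrome s16…s1 = 10001 → error at position 17.
Flip position 17: 1000110111111000001101000001001 → 1000110111111000101101000001001

1000110111111000101101000001001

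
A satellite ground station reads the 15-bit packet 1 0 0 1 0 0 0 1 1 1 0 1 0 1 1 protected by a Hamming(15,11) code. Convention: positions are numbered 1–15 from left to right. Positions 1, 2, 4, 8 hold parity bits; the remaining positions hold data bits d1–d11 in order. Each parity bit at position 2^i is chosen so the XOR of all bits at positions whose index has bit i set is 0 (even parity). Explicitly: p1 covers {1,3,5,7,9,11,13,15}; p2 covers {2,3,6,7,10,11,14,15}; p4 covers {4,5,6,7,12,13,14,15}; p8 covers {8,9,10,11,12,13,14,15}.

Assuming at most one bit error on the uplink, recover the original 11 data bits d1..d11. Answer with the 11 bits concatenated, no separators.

10001101011

s1 (pos 1,3,5,7,9,11,13,15): 1⊕0⊕0⊕0⊕1⊕0⊕0⊕1 = 1
s2 (pos 2,3,6,7,10,11,14,15): 0⊕0⊕0⊕0⊕1⊕0⊕1⊕1 = 1
s4 (pos 4,5,6,7,12,13,14,15): 1⊕0⊕0⊕0⊕1⊕0⊕1⊕1 = 0
s8 (pos 8,9,10,11,12,13,14,15): 1⊕1⊕1⊕0⊕1⊕0⊕1⊕1 = 0
Syndrome s8…s1 = 0011 → error at position 3.
Flip position 3: 100100011101011 → 101100011101011
Read data bits from positions 3,5,6,7,9,10,11,12,13,14,15: 10001101011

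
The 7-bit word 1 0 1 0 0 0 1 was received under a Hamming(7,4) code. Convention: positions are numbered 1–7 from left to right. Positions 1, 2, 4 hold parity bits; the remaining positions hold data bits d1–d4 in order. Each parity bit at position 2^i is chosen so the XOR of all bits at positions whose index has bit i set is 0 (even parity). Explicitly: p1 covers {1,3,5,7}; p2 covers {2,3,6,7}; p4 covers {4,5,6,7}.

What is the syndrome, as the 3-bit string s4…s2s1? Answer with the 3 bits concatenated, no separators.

s1 (pos 1,3,5,7): 1⊕1⊕0⊕1 = 1
s2 (pos 2,3,6,7): 0⊕1⊕0⊕1 = 0
s4 (pos 4,5,6,7): 0⊕0⊕0⊕1 = 1
Syndrome s4…s1 = 101 → error at position 5.

101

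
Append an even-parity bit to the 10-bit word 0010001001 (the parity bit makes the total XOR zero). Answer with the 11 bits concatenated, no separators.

XOR of the 10 data bits: 0⊕0⊕1⊕0⊕0⊕0⊕1⊕0⊕0⊕1 = 1
Parity bit = 1 (so all 11 bits XOR to 0).

00100010011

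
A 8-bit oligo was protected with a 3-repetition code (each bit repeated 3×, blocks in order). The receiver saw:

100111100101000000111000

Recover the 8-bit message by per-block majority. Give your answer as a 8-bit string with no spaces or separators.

Block 1 (100): 1 one → 0
Block 2 (111): 3 ones → 1
Block 3 (100): 1 one → 0
Block 4 (101): 2 ones → 1
Block 5 (000): 0 ones → 0
Block 6 (000): 0 ones → 0
Block 7 (111): 3 ones → 1
Block 8 (000): 0 ones → 0

01010010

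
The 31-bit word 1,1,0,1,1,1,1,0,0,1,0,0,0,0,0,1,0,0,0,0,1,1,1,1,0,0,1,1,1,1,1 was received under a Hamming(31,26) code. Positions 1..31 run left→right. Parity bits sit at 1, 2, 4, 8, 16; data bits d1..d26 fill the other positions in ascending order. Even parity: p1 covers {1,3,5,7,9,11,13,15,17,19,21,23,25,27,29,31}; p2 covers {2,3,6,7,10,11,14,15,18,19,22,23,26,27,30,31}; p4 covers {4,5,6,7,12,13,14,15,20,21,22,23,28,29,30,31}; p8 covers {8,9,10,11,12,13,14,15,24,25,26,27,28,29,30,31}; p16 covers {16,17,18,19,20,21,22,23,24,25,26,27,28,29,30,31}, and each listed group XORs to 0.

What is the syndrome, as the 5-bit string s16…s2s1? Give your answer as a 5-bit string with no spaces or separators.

01110

s1 (pos 1,3,5,7,9,11,13,15,17,19,21,23,25,27,29,31): 1⊕0⊕1⊕1⊕0⊕0⊕0⊕0⊕0⊕0⊕1⊕1⊕0⊕1⊕1⊕1 = 0
s2 (pos 2,3,6,7,10,11,14,15,18,19,22,23,26,27,30,31): 1⊕0⊕1⊕1⊕1⊕0⊕0⊕0⊕0⊕0⊕1⊕1⊕0⊕1⊕1⊕1 = 1
s4 (pos 4,5,6,7,12,13,14,15,20,21,22,23,28,29,30,31): 1⊕1⊕1⊕1⊕0⊕0⊕0⊕0⊕0⊕1⊕1⊕1⊕1⊕1⊕1⊕1 = 1
s8 (pos 8,9,10,11,12,13,14,15,24,25,26,27,28,29,30,31): 0⊕0⊕1⊕0⊕0⊕0⊕0⊕0⊕1⊕0⊕0⊕1⊕1⊕1⊕1⊕1 = 1
s16 (pos 16,17,18,19,20,21,22,23,24,25,26,27,28,29,30,31): 1⊕0⊕0⊕0⊕0⊕1⊕1⊕1⊕1⊕0⊕0⊕1⊕1⊕1⊕1⊕1 = 0
Syndrome s16…s1 = 01110 → error at position 14.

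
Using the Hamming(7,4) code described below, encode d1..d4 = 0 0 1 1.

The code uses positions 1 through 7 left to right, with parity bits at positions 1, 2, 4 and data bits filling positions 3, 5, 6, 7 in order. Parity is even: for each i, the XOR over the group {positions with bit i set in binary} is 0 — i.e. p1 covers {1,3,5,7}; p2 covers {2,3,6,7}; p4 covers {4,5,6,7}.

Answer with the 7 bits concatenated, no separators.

1000011

Place data at non-parity positions: p1 p2 0 p4 0 1 1
p1 (pos 1,3,5,7): XOR of data positions = 0⊕0⊕1 = 1
p2 (pos 2,3,6,7): XOR of data positions = 0⊕1⊕1 = 0
p4 (pos 4,5,6,7): XOR of data positions = 0⊕1⊕1 = 0
Codeword: 1000011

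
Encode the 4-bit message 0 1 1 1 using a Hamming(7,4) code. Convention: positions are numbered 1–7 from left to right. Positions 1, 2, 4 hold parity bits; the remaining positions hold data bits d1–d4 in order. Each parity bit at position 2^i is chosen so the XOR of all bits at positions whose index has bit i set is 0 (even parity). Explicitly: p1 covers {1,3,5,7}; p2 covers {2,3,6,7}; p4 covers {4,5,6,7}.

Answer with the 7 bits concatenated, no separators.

Place data at non-parity positions: p1 p2 0 p4 1 1 1
p1 (pos 1,3,5,7): XOR of data positions = 0⊕1⊕1 = 0
p2 (pos 2,3,6,7): XOR of data positions = 0⊕1⊕1 = 0
p4 (pos 4,5,6,7): XOR of data positions = 1⊕1⊕1 = 1
Codeword: 0001111

0001111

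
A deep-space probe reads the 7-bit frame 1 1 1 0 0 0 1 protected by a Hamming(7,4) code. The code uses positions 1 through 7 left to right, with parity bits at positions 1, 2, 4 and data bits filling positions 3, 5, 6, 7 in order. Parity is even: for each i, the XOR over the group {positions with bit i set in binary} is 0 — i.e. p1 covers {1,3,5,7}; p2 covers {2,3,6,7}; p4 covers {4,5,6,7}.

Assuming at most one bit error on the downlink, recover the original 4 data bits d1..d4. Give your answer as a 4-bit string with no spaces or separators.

1000

s1 (pos 1,3,5,7): 1⊕1⊕0⊕1 = 1
s2 (pos 2,3,6,7): 1⊕1⊕0⊕1 = 1
s4 (pos 4,5,6,7): 0⊕0⊕0⊕1 = 1
Syndrome s4…s1 = 111 → error at position 7.
Flip position 7: 1110001 → 1110000
Read data bits from positions 3,5,6,7: 1000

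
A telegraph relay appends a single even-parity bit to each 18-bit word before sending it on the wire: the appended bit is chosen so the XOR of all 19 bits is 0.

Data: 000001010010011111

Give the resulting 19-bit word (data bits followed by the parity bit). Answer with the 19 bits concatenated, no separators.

0000010100100111110

XOR of the 18 data bits: 0⊕0⊕0⊕0⊕0⊕1⊕0⊕1⊕0⊕0⊕1⊕0⊕0⊕1⊕1⊕1⊕1⊕1 = 0
Parity bit = 0 (so all 19 bits XOR to 0).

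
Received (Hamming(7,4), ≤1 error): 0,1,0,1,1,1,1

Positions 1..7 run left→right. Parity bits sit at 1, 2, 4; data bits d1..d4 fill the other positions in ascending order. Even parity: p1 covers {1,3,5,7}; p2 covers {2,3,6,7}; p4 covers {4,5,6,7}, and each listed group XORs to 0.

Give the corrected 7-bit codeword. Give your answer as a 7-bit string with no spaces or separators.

0001111

s1 (pos 1,3,5,7): 0⊕0⊕1⊕1 = 0
s2 (pos 2,3,6,7): 1⊕0⊕1⊕1 = 1
s4 (pos 4,5,6,7): 1⊕1⊕1⊕1 = 0
Syndrome s4…s1 = 010 → error at position 2.
Flip position 2: 0101111 → 0001111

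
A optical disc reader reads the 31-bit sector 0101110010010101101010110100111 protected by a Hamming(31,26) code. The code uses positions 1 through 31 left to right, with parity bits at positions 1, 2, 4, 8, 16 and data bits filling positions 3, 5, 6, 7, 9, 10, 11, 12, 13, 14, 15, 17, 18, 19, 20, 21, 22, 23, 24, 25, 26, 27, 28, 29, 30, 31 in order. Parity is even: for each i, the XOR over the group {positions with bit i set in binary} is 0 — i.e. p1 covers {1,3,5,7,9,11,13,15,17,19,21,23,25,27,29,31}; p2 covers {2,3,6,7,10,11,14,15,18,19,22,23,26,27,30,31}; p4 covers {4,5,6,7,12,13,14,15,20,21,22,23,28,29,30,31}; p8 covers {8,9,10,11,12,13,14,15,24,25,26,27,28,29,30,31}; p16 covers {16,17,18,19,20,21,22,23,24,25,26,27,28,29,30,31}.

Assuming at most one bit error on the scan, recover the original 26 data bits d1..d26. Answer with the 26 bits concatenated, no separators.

s1 (pos 1,3,5,7,9,11,13,15,17,19,21,23,25,27,29,31): 0⊕0⊕1⊕0⊕1⊕0⊕0⊕0⊕1⊕1⊕1⊕1⊕0⊕0⊕1⊕1 = 0
s2 (pos 2,3,6,7,10,11,14,15,18,19,22,23,26,27,30,31): 1⊕0⊕1⊕0⊕0⊕0⊕1⊕0⊕0⊕1⊕0⊕1⊕1⊕0⊕1⊕1 = 0
s4 (pos 4,5,6,7,12,13,14,15,20,21,22,23,28,29,30,31): 1⊕1⊕1⊕0⊕1⊕0⊕1⊕0⊕0⊕1⊕0⊕1⊕0⊕1⊕1⊕1 = 0
s8 (pos 8,9,10,11,12,13,14,15,24,25,26,27,28,29,30,31): 0⊕1⊕0⊕0⊕1⊕0⊕1⊕0⊕1⊕0⊕1⊕0⊕0⊕1⊕1⊕1 = 0
s16 (pos 16,17,18,19,20,21,22,23,24,25,26,27,28,29,30,31): 1⊕1⊕0⊕1⊕0⊕1⊕0⊕1⊕1⊕0⊕1⊕0⊕0⊕1⊕1⊕1 = 0
Syndrome s16…s1 = 00000 → no error.
Read data bits from positions 3,5,6,7,9,10,11,12,13,14,15,17,18,19,20,21,22,23,24,25,26,27,28,29,30,31: 01101001010101010110100111

01101001010101010110100111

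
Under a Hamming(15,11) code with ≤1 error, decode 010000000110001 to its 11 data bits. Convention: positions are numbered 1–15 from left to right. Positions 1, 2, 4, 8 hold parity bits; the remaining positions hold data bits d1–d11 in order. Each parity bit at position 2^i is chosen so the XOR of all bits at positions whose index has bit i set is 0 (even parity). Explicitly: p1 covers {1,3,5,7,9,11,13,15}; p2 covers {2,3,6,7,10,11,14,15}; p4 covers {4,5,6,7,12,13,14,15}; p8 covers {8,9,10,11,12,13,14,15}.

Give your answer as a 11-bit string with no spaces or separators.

00000111001

s1 (pos 1,3,5,7,9,11,13,15): 0⊕0⊕0⊕0⊕0⊕1⊕0⊕1 = 0
s2 (pos 2,3,6,7,10,11,14,15): 1⊕0⊕0⊕0⊕1⊕1⊕0⊕1 = 0
s4 (pos 4,5,6,7,12,13,14,15): 0⊕0⊕0⊕0⊕0⊕0⊕0⊕1 = 1
s8 (pos 8,9,10,11,12,13,14,15): 0⊕0⊕1⊕1⊕0⊕0⊕0⊕1 = 1
Syndrome s8…s1 = 1100 → error at position 12.
Flip position 12: 010000000110001 → 010000000111001
Read data bits from positions 3,5,6,7,9,10,11,12,13,14,15: 00000111001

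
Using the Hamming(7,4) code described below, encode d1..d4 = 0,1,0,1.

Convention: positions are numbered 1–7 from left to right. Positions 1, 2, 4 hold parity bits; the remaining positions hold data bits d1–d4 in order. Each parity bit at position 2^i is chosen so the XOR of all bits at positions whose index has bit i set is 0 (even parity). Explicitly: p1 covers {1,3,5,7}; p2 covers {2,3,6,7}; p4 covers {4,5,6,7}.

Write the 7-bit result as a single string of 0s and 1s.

Place data at non-parity positions: p1 p2 0 p4 1 0 1
p1 (pos 1,3,5,7): XOR of data positions = 0⊕1⊕1 = 0
p2 (pos 2,3,6,7): XOR of data positions = 0⊕0⊕1 = 1
p4 (pos 4,5,6,7): XOR of data positions = 1⊕0⊕1 = 0
Codeword: 0100101

0100101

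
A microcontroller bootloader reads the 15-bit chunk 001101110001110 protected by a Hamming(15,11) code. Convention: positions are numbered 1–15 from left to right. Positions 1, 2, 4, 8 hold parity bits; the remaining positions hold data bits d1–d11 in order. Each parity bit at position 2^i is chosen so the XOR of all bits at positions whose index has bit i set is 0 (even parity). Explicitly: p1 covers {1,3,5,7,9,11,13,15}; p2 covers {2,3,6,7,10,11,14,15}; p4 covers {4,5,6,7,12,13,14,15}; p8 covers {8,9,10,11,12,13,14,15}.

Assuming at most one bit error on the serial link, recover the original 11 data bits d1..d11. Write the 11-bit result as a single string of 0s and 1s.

10110001110

s1 (pos 1,3,5,7,9,11,13,15): 0⊕1⊕0⊕1⊕0⊕0⊕1⊕0 = 1
s2 (pos 2,3,6,7,10,11,14,15): 0⊕1⊕1⊕1⊕0⊕0⊕1⊕0 = 0
s4 (pos 4,5,6,7,12,13,14,15): 1⊕0⊕1⊕1⊕1⊕1⊕1⊕0 = 0
s8 (pos 8,9,10,11,12,13,14,15): 1⊕0⊕0⊕0⊕1⊕1⊕1⊕0 = 0
Syndrome s8…s1 = 0001 → error at position 1.
Flip position 1: 001101110001110 → 101101110001110
Read data bits from positions 3,5,6,7,9,10,11,12,13,14,15: 10110001110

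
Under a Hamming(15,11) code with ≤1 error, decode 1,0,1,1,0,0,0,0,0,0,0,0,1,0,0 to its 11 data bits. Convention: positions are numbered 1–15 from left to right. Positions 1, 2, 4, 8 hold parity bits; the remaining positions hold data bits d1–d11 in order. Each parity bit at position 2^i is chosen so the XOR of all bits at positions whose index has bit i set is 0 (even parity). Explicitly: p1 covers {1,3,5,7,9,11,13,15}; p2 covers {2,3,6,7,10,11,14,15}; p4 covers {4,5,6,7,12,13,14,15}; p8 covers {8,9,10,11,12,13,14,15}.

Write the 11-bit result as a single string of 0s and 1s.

10000010100

s1 (pos 1,3,5,7,9,11,13,15): 1⊕1⊕0⊕0⊕0⊕0⊕1⊕0 = 1
s2 (pos 2,3,6,7,10,11,14,15): 0⊕1⊕0⊕0⊕0⊕0⊕0⊕0 = 1
s4 (pos 4,5,6,7,12,13,14,15): 1⊕0⊕0⊕0⊕0⊕1⊕0⊕0 = 0
s8 (pos 8,9,10,11,12,13,14,15): 0⊕0⊕0⊕0⊕0⊕1⊕0⊕0 = 1
Syndrome s8…s1 = 1011 → error at position 11.
Flip position 11: 101100000000100 → 101100000010100
Read data bits from positions 3,5,6,7,9,10,11,12,13,14,15: 10000010100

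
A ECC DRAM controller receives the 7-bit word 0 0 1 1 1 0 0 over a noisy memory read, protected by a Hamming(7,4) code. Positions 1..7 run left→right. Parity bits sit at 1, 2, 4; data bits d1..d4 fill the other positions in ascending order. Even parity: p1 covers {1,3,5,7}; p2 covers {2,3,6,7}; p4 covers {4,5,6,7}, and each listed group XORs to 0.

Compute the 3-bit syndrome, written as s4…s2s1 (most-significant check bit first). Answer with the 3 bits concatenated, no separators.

s1 (pos 1,3,5,7): 0⊕1⊕1⊕0 = 0
s2 (pos 2,3,6,7): 0⊕1⊕0⊕0 = 1
s4 (pos 4,5,6,7): 1⊕1⊕0⊕0 = 0
Syndrome s4…s1 = 010 → error at position 2.

010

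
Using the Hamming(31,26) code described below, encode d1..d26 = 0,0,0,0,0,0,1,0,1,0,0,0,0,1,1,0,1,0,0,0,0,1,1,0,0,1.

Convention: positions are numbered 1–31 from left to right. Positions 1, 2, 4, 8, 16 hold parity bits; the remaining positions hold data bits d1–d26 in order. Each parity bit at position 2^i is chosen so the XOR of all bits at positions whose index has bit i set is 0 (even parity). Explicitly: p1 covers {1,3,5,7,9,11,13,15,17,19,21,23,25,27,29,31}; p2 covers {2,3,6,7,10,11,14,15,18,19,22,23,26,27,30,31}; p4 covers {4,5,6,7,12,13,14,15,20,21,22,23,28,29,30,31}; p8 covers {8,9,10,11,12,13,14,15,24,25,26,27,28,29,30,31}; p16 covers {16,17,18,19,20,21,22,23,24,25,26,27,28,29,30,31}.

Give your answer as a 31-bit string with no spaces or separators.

Place data at non-parity positions: p1 p2 0 p4 0 0 0 p8 0 0 1 0 1 0 0 p16 0 0 1 1 0 1 0 0 0 0 1 1 0 0 1
p1 (pos 1,3,5,7,9,11,13,15,17,19,21,23,25,27,29,31): XOR of data positions = 0⊕0⊕0⊕0⊕1⊕1⊕0⊕0⊕1⊕0⊕0⊕0⊕1⊕0⊕1 = 1
p2 (pos 2,3,6,7,10,11,14,15,18,19,22,23,26,27,30,31): XOR of data positions = 0⊕0⊕0⊕0⊕1⊕0⊕0⊕0⊕1⊕1⊕0⊕0⊕1⊕0⊕1 = 1
p4 (pos 4,5,6,7,12,13,14,15,20,21,22,23,28,29,30,31): XOR of data positions = 0⊕0⊕0⊕0⊕1⊕0⊕0⊕1⊕0⊕1⊕0⊕1⊕0⊕0⊕1 = 1
p8 (pos 8,9,10,11,12,13,14,15,24,25,26,27,28,29,30,31): XOR of data positions = 0⊕0⊕1⊕0⊕1⊕0⊕0⊕0⊕0⊕0⊕1⊕1⊕0⊕0⊕1 = 1
p16 (pos 16,17,18,19,20,21,22,23,24,25,26,27,28,29,30,31): XOR of data positions = 0⊕0⊕1⊕1⊕0⊕1⊕0⊕0⊕0⊕0⊕1⊕1⊕0⊕0⊕1 = 0
Codeword: 1101000100101000001101000011001

1101000100101000001101000011001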